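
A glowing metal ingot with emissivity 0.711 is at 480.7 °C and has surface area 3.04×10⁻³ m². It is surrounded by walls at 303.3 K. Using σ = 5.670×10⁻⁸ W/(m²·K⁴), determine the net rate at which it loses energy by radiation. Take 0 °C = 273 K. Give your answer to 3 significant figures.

Net loss ≈ 38.5 W

T = 480.7 °C + 273 = 753.7 K.
Area A = 3.04×10⁻³ m².
Net radiated power P_net = εσA(T⁴ − T₀⁴) = 0.711×5.670×10⁻⁸×3.04×10⁻³×(753.7⁴ − 303.3⁴).
T⁴ − T₀⁴ = 3.22696×10¹¹ − 8.46232×10⁹ = 3.14234×10¹¹ K⁴, so P_net = 38.5 W.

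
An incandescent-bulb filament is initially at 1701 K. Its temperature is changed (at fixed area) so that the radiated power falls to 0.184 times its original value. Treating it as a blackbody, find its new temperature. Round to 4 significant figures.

T₂ ≈ 1114 K

P ∝ T⁴, so T₂/T₁ = (P₂/P₁)^(1/4) = (0.184)^(1/4) = 0.654944.
T₂ = 1701 × 0.654944 = 1114 K.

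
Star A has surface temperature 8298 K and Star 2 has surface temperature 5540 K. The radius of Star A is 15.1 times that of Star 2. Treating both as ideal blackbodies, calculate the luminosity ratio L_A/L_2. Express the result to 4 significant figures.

L_A/L_2 ≈ 1148

L ∝ R²T⁴, so L_A/L_2 = (R_A/R_2)²(T_A/T_2)⁴ = (15.1)² × (8298/5540)⁴ = 228.01 × 5.03332 = 1148.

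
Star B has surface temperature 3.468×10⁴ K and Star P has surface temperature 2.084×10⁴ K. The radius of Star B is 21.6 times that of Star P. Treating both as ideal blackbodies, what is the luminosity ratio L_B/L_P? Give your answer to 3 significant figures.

L ∝ R²T⁴, so L_B/L_P = (R_B/R_P)²(T_B/T_P)⁴ = (21.6)² × (3.468×10⁴/2.084×10⁴)⁴ = 466.56 × 7.66877 = 3.58×10³.

L_B/L_P ≈ 3.58×10³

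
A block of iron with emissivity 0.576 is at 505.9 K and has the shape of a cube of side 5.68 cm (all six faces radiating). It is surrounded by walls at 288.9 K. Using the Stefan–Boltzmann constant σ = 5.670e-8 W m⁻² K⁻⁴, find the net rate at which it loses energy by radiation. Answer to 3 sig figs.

Area A = 6s² = 6×(0.0568 m)² = 0.0193574 m².
Net radiated power P_net = εσA(T⁴ − T₀⁴) = 0.576×5.670×10⁻⁸×0.0193574×(505.9⁴ − 288.9⁴).
T⁴ − T₀⁴ = 6.55026×10¹⁰ − 6.96611×10⁹ = 5.85365×10¹⁰ K⁴, so P_net = 37.0 W.

Net loss ≈ 37.0 W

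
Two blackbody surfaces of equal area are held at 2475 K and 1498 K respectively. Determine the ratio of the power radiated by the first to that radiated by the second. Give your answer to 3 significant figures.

P₁/P₂ ≈ 7.45

With equal areas, P₁/P₂ = (T₁/T₂)⁴ = (2475/1498)⁴ = 7.45.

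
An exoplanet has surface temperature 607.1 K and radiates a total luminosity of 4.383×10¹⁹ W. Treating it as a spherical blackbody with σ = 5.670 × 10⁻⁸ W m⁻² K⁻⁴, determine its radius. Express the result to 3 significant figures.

R ≈ 2.13×10⁷ m

L = 4πR²σT⁴ ⇒ R = √(L/(4πσT⁴)).
σT⁴ = 7702.36 W/m², so R = √(4.383×10¹⁹/(4π×7702.36)) = 2.13×10⁷ m.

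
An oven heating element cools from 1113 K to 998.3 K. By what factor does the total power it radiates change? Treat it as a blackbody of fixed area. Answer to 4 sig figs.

P ∝ T⁴, so P₂/P₁ = (T₂/T₁)⁴ = (998.3/1113)⁴ = (0.896945)⁴ = 0.6472.

P₂/P₁ ≈ 0.6472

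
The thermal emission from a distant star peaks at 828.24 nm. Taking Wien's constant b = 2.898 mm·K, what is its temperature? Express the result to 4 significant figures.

T ≈ 3499 K

Wien's law gives T = b/λ_max = (2.898×10⁻³ m·K)/(8.2824×10⁻⁷ m) = 3499 K.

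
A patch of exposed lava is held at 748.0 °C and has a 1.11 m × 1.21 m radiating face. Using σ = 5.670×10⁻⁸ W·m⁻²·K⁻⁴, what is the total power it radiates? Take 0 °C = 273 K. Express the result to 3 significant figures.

P ≈ 8.28×10⁴ W

T = 748.0 °C + 273 = 1021.0 K.
Area A = 1.11 × 1.21 = 1.3431 m².
P = σAT⁴ = 5.670×10⁻⁸ × 1.3431 × (1021.0)⁴ = 8.28×10⁴ W.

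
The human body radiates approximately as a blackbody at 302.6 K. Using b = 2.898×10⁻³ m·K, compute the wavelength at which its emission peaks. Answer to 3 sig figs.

λ_max ≈ 9.58 μm

Wien's displacement law: λ_max = b/T = (2.898×10⁻³ m·K)/(302.6 K) = 9.577×10⁻⁶ m.
That is 9.58 μm, in the infrared range.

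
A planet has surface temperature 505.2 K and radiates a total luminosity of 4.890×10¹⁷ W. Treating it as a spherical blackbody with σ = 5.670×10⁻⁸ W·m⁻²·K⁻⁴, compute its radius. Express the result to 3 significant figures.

R ≈ 3.25×10⁶ m

L = 4πR²σT⁴ ⇒ R = √(L/(4πσT⁴)).
σT⁴ = 3693.49 W/m², so R = √(4.890×10¹⁷/(4π×3693.49)) = 3.25×10⁶ m.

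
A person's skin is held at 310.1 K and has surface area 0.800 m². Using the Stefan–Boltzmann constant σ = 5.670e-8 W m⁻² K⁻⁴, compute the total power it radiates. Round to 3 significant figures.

Area A = 0.800 m².
P = σAT⁴ = 5.670×10⁻⁸ × 0.800 × (310.1)⁴ = 419 W.

P ≈ 419 W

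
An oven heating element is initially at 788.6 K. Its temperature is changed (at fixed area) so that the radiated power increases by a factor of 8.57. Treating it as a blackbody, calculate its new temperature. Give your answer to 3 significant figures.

P ∝ T⁴, so T₂/T₁ = (P₂/P₁)^(1/4) = (8.57)^(1/4) = 1.71098.
T₂ = 788.6 × 1.71098 = 1.35×10³ K.

T₂ ≈ 1.35×10³ K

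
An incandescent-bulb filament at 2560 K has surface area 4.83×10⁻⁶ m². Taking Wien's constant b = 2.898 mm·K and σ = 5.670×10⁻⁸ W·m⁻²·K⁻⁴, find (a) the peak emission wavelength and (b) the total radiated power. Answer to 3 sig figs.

(a) λ_max = b/T = 2.898×10⁻³/2560 = 1.132×10⁻⁶ m = 1.13 μm.
Area A = 4.83×10⁻⁶ m².
(b) P = σAT⁴ = 5.670×10⁻⁸×4.83×10⁻⁶×(2560)⁴ = 11.8 W.

λ_max ≈ 1.13 μm; P ≈ 11.8 W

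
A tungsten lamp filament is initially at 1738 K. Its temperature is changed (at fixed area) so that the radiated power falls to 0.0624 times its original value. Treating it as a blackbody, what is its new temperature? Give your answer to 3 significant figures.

P ∝ T⁴, so T₂/T₁ = (P₂/P₁)^(1/4) = (0.0624)^(1/4) = 0.499800.
T₂ = 1738 × 0.499800 = 869 K.

T₂ ≈ 869 K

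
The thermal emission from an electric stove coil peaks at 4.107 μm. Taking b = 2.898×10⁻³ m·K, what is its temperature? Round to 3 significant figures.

Wien's law gives T = b/λ_max = (2.898×10⁻³ m·K)/(4.107×10⁻⁶ m) = 706 K.

T ≈ 706 K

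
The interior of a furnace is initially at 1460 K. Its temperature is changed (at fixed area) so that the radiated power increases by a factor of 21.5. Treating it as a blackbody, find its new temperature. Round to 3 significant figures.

P ∝ T⁴, so T₂/T₁ = (P₂/P₁)^(1/4) = (21.5)^(1/4) = 2.15333.
T₂ = 1460 × 2.15333 = 3.14×10³ K.

T₂ ≈ 3.14×10³ K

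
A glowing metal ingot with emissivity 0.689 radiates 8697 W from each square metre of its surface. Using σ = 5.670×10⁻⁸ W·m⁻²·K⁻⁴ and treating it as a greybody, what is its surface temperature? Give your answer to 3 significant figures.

I = εσT⁴, so T = (I/εσ)^(1/4) = (8697/(0.689×5.670×10⁻⁸))^(1/4) = 687 K.

T ≈ 687 K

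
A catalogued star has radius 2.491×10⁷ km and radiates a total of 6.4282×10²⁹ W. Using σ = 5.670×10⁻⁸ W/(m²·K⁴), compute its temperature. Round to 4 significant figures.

T ≈ 6175 K

Surface area A = 4πR² = 4π(2.491×10¹⁰ m)² = 7.79753×10²¹ m².
P = σAT⁴ ⇒ T = (P/(σA))^(1/4) = (6.4282×10²⁹/(5.670×10⁻⁸×7.79753×10²¹))^(1/4) = 6175 K.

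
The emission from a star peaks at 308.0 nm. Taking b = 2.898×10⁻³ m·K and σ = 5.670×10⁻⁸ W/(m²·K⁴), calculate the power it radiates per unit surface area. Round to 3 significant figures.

Wien's law: T = b/λ_max = 2.898×10⁻³/3.080×10⁻⁷ = 9409.09 K.
Then I = σT⁴ = 5.670×10⁻⁸×(9409.09)⁴ = 4.44×10⁸ W/m².

I ≈ 4.44×10⁸ W/m²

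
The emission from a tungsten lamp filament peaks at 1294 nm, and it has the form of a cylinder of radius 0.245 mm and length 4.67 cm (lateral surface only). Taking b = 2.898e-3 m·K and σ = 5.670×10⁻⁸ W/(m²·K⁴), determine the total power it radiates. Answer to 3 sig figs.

P ≈ 103 W

Wien's law: T = b/λ_max = 2.898×10⁻³/1.294×10⁻⁶ = 2239.57 K.
Lateral area A = 2πrL = 2π×2.45×10⁻⁴×0.0467 = 7.18891×10⁻⁵ m².
Then P = σAT⁴ = 5.670×10⁻⁸×7.18891×10⁻⁵×(2239.57)⁴ = 103 W.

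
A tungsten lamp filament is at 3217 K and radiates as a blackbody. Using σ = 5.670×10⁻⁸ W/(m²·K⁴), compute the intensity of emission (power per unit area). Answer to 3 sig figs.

Stefan–Boltzmann: I = σT⁴ = 5.670×10⁻⁸ × (3217)⁴ = 6.07×10⁶ W/m².

I ≈ 6.07×10⁶ W/m²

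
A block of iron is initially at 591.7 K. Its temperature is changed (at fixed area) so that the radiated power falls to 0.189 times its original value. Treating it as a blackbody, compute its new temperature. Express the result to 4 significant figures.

T₂ ≈ 390.1 K

P ∝ T⁴, so T₂/T₁ = (P₂/P₁)^(1/4) = (0.189)^(1/4) = 0.659349.
T₂ = 591.7 × 0.659349 = 390.1 K.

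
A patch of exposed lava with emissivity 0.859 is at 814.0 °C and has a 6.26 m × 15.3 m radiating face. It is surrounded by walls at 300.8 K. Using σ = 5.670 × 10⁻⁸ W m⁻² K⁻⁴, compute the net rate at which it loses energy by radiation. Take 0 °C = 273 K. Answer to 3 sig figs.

T = 814.0 °C + 273 = 1087.0 K.
Area A = 6.26 × 15.3 = 95.778 m².
Net radiated power P_net = εσA(T⁴ − T₀⁴) = 0.859×5.670×10⁻⁸×95.778×(1087.0⁴ − 300.8⁴).
T⁴ − T₀⁴ = 1.39611×10¹² − 8.18675×10⁹ = 1.38792×10¹² K⁴, so P_net = 6.47×10⁶ W.

Net loss ≈ 6.47×10⁶ W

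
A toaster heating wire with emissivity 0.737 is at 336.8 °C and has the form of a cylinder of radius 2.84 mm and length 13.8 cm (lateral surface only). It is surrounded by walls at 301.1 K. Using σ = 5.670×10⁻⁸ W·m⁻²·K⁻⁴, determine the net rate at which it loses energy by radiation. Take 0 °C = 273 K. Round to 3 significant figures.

T = 336.8 °C + 273 = 609.8 K.
Lateral area A = 2πrL = 2π×2.84×10⁻³×0.138 = 2.46251×10⁻³ m².
Net radiated power P_net = εσA(T⁴ − T₀⁴) = 0.737×5.670×10⁻⁸×2.46251×10⁻³×(609.8⁴ − 301.1⁴).
T⁴ − T₀⁴ = 1.38277×10¹¹ − 8.21945×10⁹ = 1.30058×10¹¹ K⁴, so P_net = 13.4 W.

Net loss ≈ 13.4 W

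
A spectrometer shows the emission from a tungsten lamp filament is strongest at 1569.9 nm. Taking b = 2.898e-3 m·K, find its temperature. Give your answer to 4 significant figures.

T ≈ 1846 K

Wien's law gives T = b/λ_max = (2.898×10⁻³ m·K)/(1.5699×10⁻⁶ m) = 1846 K.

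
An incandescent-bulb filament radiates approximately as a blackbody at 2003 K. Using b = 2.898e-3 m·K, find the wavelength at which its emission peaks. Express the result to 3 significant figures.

Wien's displacement law: λ_max = b/T = (2.898×10⁻³ m·K)/(2003 K) = 1.447×10⁻⁶ m.
That is 1.45×10³ nm, in the infrared range.

λ_max ≈ 1.45×10³ nm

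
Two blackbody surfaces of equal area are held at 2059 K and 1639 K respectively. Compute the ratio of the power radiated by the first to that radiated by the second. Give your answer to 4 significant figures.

P₁/P₂ ≈ 2.491

With equal areas, P₁/P₂ = (T₁/T₂)⁴ = (2059/1639)⁴ = 2.491.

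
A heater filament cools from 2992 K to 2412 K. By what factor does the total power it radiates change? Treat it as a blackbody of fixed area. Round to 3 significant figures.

P ∝ T⁴, so P₂/P₁ = (T₂/T₁)⁴ = (2412/2992)⁴ = (0.806150)⁴ = 0.422.

P₂/P₁ ≈ 0.422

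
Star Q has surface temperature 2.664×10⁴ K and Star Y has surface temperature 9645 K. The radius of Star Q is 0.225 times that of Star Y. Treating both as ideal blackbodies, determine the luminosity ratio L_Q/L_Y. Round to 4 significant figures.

L_Q/L_Y ≈ 2.946

L ∝ R²T⁴, so L_Q/L_Y = (R_Q/R_Y)²(T_Q/T_Y)⁴ = (0.225)² × (2.664×10⁴/9645)⁴ = 0.050625 × 58.2007 = 2.946.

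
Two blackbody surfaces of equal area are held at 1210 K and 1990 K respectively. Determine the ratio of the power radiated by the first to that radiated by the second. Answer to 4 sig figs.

P₁/P₂ ≈ 0.1367

With equal areas, P₁/P₂ = (T₁/T₂)⁴ = (1210/1990)⁴ = 0.1367.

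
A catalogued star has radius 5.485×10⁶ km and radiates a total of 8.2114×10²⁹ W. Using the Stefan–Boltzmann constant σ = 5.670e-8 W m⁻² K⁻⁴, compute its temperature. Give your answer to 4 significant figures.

Surface area A = 4πR² = 4π(5.485×10⁹ m)² = 3.78062×10²⁰ m².
P = σAT⁴ ⇒ T = (P/(σA))^(1/4) = (8.2114×10²⁹/(5.670×10⁻⁸×3.78062×10²⁰))^(1/4) = 1.399×10⁴ K.

T ≈ 1.399×10⁴ K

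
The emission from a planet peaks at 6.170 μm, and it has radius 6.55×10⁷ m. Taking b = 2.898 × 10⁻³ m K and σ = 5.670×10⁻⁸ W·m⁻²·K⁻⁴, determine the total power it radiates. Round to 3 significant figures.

P ≈ 1.49×10²⁰ W

Wien's law: T = b/λ_max = 2.898×10⁻³/6.170×10⁻⁶ = 469.692 K.
Surface area A = 4πR² = 4π(6.55×10⁷ m)² = 5.39129×10¹⁶ m².
Then P = σAT⁴ = 5.670×10⁻⁸×5.39129×10¹⁶×(469.692)⁴ = 1.49×10²⁰ W.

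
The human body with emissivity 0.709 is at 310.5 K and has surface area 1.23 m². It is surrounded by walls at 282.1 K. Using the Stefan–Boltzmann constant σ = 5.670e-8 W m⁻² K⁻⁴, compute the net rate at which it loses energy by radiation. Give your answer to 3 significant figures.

Area A = 1.23 m².
Net radiated power P_net = εσA(T⁴ − T₀⁴) = 0.709×5.670×10⁻⁸×1.23×(310.5⁴ − 282.1⁴).
T⁴ − T₀⁴ = 9.29494×10⁹ − 6.33304×10⁹ = 2.96190×10⁹ K⁴, so P_net = 146 W.

Net loss ≈ 146 W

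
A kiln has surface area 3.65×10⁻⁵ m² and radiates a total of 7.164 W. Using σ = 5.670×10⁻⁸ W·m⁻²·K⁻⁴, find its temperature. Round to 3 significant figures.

Area A = 3.65×10⁻⁵ m².
P = σAT⁴ ⇒ T = (P/(σA))^(1/4) = (7.164/(5.670×10⁻⁸×3.65×10⁻⁵))^(1/4) = 1.36×10³ K.

T ≈ 1.36×10³ K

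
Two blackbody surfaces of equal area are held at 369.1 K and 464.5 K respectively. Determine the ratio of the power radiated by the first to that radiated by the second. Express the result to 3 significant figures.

With equal areas, P₁/P₂ = (T₁/T₂)⁴ = (369.1/464.5)⁴ = 0.399.

P₁/P₂ ≈ 0.399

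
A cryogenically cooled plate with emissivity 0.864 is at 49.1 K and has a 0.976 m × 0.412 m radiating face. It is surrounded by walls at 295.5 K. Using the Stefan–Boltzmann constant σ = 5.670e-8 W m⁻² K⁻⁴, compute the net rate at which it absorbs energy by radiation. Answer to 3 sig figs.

Area A = 0.976 × 0.412 = 0.402112 m².
Net radiated power P_net = εσA(T⁴ − T₀⁴) = 0.864×5.670×10⁻⁸×0.402112×(49.1⁴ − 295.5⁴).
T⁴ − T₀⁴ = 5.81200×10⁶ − 7.62483×10⁹ = -7.61902×10⁹ K⁴, so P_net = -150 W — negative, meaning a net gain of 150 W.

Net gain ≈ 150 W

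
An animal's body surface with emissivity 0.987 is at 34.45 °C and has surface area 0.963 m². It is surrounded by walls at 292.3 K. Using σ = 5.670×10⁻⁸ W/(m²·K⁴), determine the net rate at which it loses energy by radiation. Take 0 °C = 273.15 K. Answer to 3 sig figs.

T = 34.45 °C + 273.15 = 307.60 K.
Area A = 0.963 m².
Net radiated power P_net = εσA(T⁴ − T₀⁴) = 0.987×5.670×10⁻⁸×0.963×(307.60⁴ − 292.3⁴).
T⁴ − T₀⁴ = 8.95252×10⁹ − 7.29987×10⁹ = 1.65265×10⁹ K⁴, so P_net = 89.1 W.

Net loss ≈ 89.1 W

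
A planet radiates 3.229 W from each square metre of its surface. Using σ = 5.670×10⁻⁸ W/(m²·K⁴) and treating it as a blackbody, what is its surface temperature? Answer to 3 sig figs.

I = σT⁴, so T = (I/σ)^(1/4) = (3.229/(5.670×10⁻⁸))^(1/4) = 86.9 K.

T ≈ 86.9 K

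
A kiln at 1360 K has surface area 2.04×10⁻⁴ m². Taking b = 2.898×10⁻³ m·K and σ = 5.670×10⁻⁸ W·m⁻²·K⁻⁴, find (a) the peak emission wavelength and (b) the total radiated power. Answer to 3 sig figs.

λ_max ≈ 2.13 μm; P ≈ 39.6 W

(a) λ_max = b/T = 2.898×10⁻³/1360 = 2.131×10⁻⁶ m = 2.13 μm.
Area A = 2.04×10⁻⁴ m².
(b) P = σAT⁴ = 5.670×10⁻⁸×2.04×10⁻⁴×(1360)⁴ = 39.6 W.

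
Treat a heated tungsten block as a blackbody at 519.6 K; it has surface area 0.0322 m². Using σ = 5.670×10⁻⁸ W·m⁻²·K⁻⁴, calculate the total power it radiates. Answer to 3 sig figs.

Area A = 0.0322 m².
P = σAT⁴ = 5.670×10⁻⁸ × 0.0322 × (519.6)⁴ = 133 W.

P ≈ 133 W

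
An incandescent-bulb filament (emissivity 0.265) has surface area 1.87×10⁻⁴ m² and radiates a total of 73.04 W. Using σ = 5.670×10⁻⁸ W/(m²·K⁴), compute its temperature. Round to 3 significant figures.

T ≈ 2.26×10³ K

Area A = 1.87×10⁻⁴ m².
P = εσAT⁴ ⇒ T = (P/(εσA))^(1/4) = (73.04/(0.265×5.670×10⁻⁸×1.87×10⁻⁴))^(1/4) = 2.26×10³ K.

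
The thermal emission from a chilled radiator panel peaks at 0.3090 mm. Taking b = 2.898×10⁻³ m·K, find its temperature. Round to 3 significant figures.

Wien's law gives T = b/λ_max = (2.898×10⁻³ m·K)/(3.090×10⁻⁴ m) = 9.38 K.

T ≈ 9.38 K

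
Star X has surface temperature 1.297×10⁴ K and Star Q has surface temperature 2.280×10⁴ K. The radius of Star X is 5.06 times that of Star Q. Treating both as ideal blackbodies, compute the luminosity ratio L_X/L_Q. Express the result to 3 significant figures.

L_X/L_Q ≈ 2.68

L ∝ R²T⁴, so L_X/L_Q = (R_X/R_Q)²(T_X/T_Q)⁴ = (5.06)² × (1.297×10⁴/2.280×10⁴)⁴ = 25.6036 × 0.104718 = 2.68.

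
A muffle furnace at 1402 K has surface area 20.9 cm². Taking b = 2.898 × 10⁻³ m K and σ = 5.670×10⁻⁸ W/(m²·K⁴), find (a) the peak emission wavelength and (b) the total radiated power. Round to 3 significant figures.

(a) λ_max = b/T = 2.898×10⁻³/1402 = 2.067×10⁻⁶ m = 2.07×10³ nm.
Area A = 20.9 cm² = 2.09×10⁻³ m².
(b) P = σAT⁴ = 5.670×10⁻⁸×2.09×10⁻³×(1402)⁴ = 458 W.

λ_max ≈ 2.07×10³ nm; P ≈ 458 W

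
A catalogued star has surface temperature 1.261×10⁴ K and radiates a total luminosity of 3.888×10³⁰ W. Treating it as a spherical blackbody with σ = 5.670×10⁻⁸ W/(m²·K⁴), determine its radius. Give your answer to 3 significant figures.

R ≈ 1.47×10¹⁰ m

L = 4πR²σT⁴ ⇒ R = √(L/(4πσT⁴)).
σT⁴ = 1.43365×10⁹ W/m², so R = √(3.888×10³⁰/(4π×1.43365×10⁹)) = 1.47×10¹⁰ m.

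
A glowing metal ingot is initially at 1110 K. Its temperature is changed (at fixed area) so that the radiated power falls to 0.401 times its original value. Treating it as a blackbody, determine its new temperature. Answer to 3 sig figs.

P ∝ T⁴, so T₂/T₁ = (P₂/P₁)^(1/4) = (0.401)^(1/4) = 0.795767.
T₂ = 1110 × 0.795767 = 883 K.

T₂ ≈ 883 K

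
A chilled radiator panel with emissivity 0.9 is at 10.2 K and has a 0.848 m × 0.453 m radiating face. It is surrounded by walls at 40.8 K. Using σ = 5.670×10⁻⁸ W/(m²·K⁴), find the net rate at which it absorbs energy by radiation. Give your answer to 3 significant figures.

Area A = 0.848 × 0.453 = 0.384144 m².
Net radiated power P_net = εσA(T⁴ − T₀⁴) = 0.9×5.670×10⁻⁸×0.384144×(10.2⁴ − 40.8⁴).
T⁴ − T₀⁴ = 10824.3 − 2.77103×10⁶ = -2.76021×10⁶ K⁴, so P_net = -0.0541 W — negative, meaning a net gain of 0.0541 W.

Net gain ≈ 0.0541 W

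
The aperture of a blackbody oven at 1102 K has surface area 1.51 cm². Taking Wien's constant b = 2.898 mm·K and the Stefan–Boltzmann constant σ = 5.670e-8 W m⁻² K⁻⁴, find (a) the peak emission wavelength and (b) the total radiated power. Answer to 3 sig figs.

(a) λ_max = b/T = 2.898×10⁻³/1102 = 2.630×10⁻⁶ m = 2.63×10³ nm.
Area A = 1.51 cm² = 1.51×10⁻⁴ m².
(b) P = σAT⁴ = 5.670×10⁻⁸×1.51×10⁻⁴×(1102)⁴ = 12.6 W.

λ_max ≈ 2.63×10³ nm; P ≈ 12.6 W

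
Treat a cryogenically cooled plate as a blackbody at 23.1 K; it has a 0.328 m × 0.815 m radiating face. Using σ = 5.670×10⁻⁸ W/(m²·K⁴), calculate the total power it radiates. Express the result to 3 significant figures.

P ≈ 4.32×10⁻³ W

Area A = 0.328 × 0.815 = 0.26732 m².
P = σAT⁴ = 5.670×10⁻⁸ × 0.26732 × (23.1)⁴ = 4.32×10⁻³ W.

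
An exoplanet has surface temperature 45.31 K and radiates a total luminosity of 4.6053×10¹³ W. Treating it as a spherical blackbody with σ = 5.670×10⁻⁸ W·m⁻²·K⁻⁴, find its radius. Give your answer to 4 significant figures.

L = 4πR²σT⁴ ⇒ R = √(L/(4πσT⁴)).
σT⁴ = 0.238979 W/m², so R = √(4.6053×10¹³/(4π×0.238979)) = 3.916×10⁶ m.

R ≈ 3.916×10⁶ m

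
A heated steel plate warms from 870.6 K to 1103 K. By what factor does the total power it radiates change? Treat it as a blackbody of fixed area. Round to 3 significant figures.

P ∝ T⁴, so P₂/P₁ = (T₂/T₁)⁴ = (1103/870.6)⁴ = (1.26694)⁴ = 2.58.

P₂/P₁ ≈ 2.58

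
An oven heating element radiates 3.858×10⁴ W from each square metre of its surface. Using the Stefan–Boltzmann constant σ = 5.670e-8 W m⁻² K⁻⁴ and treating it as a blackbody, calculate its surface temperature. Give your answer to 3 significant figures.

I = σT⁴, so T = (I/σ)^(1/4) = (3.858×10⁴/(5.670×10⁻⁸))^(1/4) = 908 K.

T ≈ 908 K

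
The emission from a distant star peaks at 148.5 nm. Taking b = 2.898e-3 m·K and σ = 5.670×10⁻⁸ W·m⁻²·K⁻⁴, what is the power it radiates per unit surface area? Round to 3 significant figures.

Wien's law: T = b/λ_max = 2.898×10⁻³/1.485×10⁻⁷ = 19515.2 K.
Then I = σT⁴ = 5.670×10⁻⁸×(19515.2)⁴ = 8.22×10⁹ W/m².

I ≈ 8.22×10⁹ W/m²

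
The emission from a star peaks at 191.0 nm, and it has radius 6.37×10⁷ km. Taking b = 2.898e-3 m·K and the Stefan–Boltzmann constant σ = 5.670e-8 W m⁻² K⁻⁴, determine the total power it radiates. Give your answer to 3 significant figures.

P ≈ 1.53×10³² W

Wien's law: T = b/λ_max = 2.898×10⁻³/1.910×10⁻⁷ = 15172.8 K.
Surface area A = 4πR² = 4π(6.37×10¹⁰ m)² = 5.09904×10²² m².
Then P = σAT⁴ = 5.670×10⁻⁸×5.09904×10²²×(15172.8)⁴ = 1.53×10³² W.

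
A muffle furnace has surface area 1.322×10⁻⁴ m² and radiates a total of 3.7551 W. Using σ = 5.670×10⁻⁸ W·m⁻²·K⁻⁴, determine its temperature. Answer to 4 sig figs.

T ≈ 841.3 K

Area A = 1.322×10⁻⁴ m².
P = σAT⁴ ⇒ T = (P/(σA))^(1/4) = (3.7551/(5.670×10⁻⁸×1.322×10⁻⁴))^(1/4) = 841.3 K.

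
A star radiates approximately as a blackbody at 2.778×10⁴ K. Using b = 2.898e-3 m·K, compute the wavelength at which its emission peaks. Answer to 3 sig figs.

λ_max ≈ 104 nm

Wien's displacement law: λ_max = b/T = (2.898×10⁻³ m·K)/(2.778×10⁴ K) = 1.043×10⁻⁷ m.
That is 104 nm, in the ultraviolet range.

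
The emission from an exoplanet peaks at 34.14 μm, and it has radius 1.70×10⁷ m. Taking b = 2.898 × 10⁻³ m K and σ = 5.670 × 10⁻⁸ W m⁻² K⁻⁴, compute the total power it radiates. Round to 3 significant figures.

P ≈ 1.07×10¹⁶ W

Wien's law: T = b/λ_max = 2.898×10⁻³/3.414×10⁻⁵ = 84.8858 K.
Surface area A = 4πR² = 4π(1.70×10⁷ m)² = 3.63168×10¹⁵ m².
Then P = σAT⁴ = 5.670×10⁻⁸×3.63168×10¹⁵×(84.8858)⁴ = 1.07×10¹⁶ W.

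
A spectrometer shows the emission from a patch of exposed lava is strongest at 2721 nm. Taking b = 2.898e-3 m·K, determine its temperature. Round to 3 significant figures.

T ≈ 1.07×10³ K

Wien's law gives T = b/λ_max = (2.898×10⁻³ m·K)/(2.721×10⁻⁶ m) = 1.07×10³ K.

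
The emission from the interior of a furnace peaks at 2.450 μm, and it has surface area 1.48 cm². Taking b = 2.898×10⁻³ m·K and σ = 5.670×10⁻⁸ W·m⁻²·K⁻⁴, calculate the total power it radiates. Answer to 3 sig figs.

Wien's law: T = b/λ_max = 2.898×10⁻³/2.450×10⁻⁶ = 1182.86 K.
Area A = 1.48 cm² = 1.48×10⁻⁴ m².
Then P = σAT⁴ = 5.670×10⁻⁸×1.48×10⁻⁴×(1182.86)⁴ = 16.4 W.

P ≈ 16.4 W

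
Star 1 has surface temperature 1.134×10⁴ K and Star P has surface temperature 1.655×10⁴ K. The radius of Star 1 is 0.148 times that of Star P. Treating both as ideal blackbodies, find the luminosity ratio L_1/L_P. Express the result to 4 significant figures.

L ∝ R²T⁴, so L_1/L_P = (R_1/R_P)²(T_1/T_P)⁴ = (0.148)² × (1.134×10⁴/1.655×10⁴)⁴ = 0.021904 × 0.220425 = 4.828×10⁻³.

L_1/L_P ≈ 4.828×10⁻³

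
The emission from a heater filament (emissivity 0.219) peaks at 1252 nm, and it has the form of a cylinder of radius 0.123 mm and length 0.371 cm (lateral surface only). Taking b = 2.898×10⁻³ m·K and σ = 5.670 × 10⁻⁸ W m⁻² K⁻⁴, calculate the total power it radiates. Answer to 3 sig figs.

Wien's law: T = b/λ_max = 2.898×10⁻³/1.252×10⁻⁶ = 2314.70 K.
Lateral area A = 2πrL = 2π×1.23×10⁻⁴×3.71×10⁻³ = 2.86721×10⁻⁶ m².
Then P = εσAT⁴ = 0.219×5.670×10⁻⁸×2.86721×10⁻⁶×(2314.70)⁴ = 1.02 W.

P ≈ 1.02 W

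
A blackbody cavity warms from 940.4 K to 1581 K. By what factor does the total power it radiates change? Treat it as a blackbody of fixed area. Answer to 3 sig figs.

P₂/P₁ ≈ 7.99

P ∝ T⁴, so P₂/P₁ = (T₂/T₁)⁴ = (1581/940.4)⁴ = (1.68120)⁴ = 7.99.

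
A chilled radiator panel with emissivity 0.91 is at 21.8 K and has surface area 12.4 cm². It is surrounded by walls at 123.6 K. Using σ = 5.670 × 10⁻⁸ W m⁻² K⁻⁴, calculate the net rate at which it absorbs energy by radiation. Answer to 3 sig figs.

Net gain ≈ 0.0149 W

Area A = 12.4 cm² = 1.24×10⁻³ m².
Net radiated power P_net = εσA(T⁴ − T₀⁴) = 0.91×5.670×10⁻⁸×1.24×10⁻³×(21.8⁴ − 123.6⁴).
T⁴ − T₀⁴ = 2.25853×10⁵ − 2.33386×10⁸ = -2.33160×10⁸ K⁴, so P_net = -0.0149 W — negative, meaning a net gain of 0.0149 W.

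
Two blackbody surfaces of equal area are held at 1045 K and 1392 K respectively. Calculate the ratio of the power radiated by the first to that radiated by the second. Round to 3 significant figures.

With equal areas, P₁/P₂ = (T₁/T₂)⁴ = (1045/1392)⁴ = 0.318.

P₁/P₂ ≈ 0.318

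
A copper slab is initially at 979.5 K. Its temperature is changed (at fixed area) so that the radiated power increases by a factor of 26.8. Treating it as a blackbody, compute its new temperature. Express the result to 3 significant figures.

T₂ ≈ 2.23×10³ K

P ∝ T⁴, so T₂/T₁ = (P₂/P₁)^(1/4) = (26.8)^(1/4) = 2.27527.
T₂ = 979.5 × 2.27527 = 2.23×10³ K.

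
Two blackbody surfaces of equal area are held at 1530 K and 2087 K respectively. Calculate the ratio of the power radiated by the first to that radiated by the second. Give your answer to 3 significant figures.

P₁/P₂ ≈ 0.289

With equal areas, P₁/P₂ = (T₁/T₂)⁴ = (1530/2087)⁴ = 0.289.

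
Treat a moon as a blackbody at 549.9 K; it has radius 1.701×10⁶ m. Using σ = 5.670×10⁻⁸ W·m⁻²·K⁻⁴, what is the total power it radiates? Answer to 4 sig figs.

Surface area A = 4πR² = 4π(1.701×10⁶ m)² = 3.63595×10¹³ m².
P = σAT⁴ = 5.670×10⁻⁸ × 3.63595×10¹³ × (549.9)⁴ = 1.885×10¹⁷ W.

P ≈ 1.885×10¹⁷ W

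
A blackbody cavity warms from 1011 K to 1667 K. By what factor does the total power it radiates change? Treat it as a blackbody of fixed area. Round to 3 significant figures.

P₂/P₁ ≈ 7.39

P ∝ T⁴, so P₂/P₁ = (T₂/T₁)⁴ = (1667/1011)⁴ = (1.64886)⁴ = 7.39.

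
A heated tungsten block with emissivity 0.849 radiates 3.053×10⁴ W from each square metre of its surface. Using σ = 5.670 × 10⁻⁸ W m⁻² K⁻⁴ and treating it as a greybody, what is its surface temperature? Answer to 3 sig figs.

I = εσT⁴, so T = (I/εσ)^(1/4) = (3.053×10⁴/(0.849×5.670×10⁻⁸))^(1/4) = 892 K.

T ≈ 892 K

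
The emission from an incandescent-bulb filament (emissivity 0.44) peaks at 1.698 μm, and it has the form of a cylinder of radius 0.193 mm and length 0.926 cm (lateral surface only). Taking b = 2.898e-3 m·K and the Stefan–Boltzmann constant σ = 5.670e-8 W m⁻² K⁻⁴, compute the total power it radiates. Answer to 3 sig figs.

P ≈ 2.38 W

Wien's law: T = b/λ_max = 2.898×10⁻³/1.698×10⁻⁶ = 1706.71 K.
Lateral area A = 2πrL = 2π×1.93×10⁻⁴×9.26×10⁻³ = 1.12292×10⁻⁵ m².
Then P = εσAT⁴ = 0.44×5.670×10⁻⁸×1.12292×10⁻⁵×(1706.71)⁴ = 2.38 W.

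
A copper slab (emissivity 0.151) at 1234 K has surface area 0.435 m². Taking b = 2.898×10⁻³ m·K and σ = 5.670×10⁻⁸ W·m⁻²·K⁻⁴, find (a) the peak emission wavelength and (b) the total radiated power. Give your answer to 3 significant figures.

(a) λ_max = b/T = 2.898×10⁻³/1234 = 2.348×10⁻⁶ m = 2.35 μm.
Area A = 0.435 m².
(b) P = εσAT⁴ = 0.151×5.670×10⁻⁸×0.435×(1234)⁴ = 8.64×10³ W.

λ_max ≈ 2.35 μm; P ≈ 8.64×10³ W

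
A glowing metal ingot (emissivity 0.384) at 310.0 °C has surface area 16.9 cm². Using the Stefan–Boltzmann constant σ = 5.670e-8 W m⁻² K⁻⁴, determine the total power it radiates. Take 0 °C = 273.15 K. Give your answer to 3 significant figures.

T = 310.0 °C + 273.15 = 583.15 K.
Area A = 16.9 cm² = 1.69×10⁻³ m².
P = εσAT⁴ = 0.384 × 5.670×10⁻⁸ × 1.69×10⁻³ × (583.15)⁴ = 4.26 W.

P ≈ 4.26 W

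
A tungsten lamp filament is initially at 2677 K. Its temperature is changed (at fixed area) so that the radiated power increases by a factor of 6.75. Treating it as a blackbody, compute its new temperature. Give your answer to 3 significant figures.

T₂ ≈ 4.31×10³ K

P ∝ T⁴, so T₂/T₁ = (P₂/P₁)^(1/4) = (6.75)^(1/4) = 1.61185.
T₂ = 2677 × 1.61185 = 4.31×10³ K.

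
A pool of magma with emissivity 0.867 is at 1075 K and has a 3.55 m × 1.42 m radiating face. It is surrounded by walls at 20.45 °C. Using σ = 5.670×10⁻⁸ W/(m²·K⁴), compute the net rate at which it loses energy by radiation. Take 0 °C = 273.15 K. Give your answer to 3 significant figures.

Surroundings: T = 20.45 °C + 273.15 = 293.60 K.
Area A = 3.55 × 1.42 = 5.041 m².
Net radiated power P_net = εσA(T⁴ − T₀⁴) = 0.867×5.670×10⁻⁸×5.041×(1075⁴ − 293.60⁴).
T⁴ − T₀⁴ = 1.33547×10¹² − 7.43061×10⁹ = 1.32804×10¹² K⁴, so P_net = 3.29×10⁵ W.

Net loss ≈ 3.29×10⁵ W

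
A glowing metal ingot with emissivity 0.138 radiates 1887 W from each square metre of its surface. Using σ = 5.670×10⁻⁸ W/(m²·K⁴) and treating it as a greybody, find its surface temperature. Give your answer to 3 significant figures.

I = εσT⁴, so T = (I/εσ)^(1/4) = (1887/(0.138×5.670×10⁻⁸))^(1/4) = 701 K.

T ≈ 701 K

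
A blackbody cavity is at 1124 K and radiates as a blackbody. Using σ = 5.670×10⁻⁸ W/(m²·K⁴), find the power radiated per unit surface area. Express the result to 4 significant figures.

Stefan–Boltzmann: I = σT⁴ = 5.670×10⁻⁸ × (1124)⁴ = 9.050×10⁴ W/m².

I ≈ 9.050×10⁴ W/m²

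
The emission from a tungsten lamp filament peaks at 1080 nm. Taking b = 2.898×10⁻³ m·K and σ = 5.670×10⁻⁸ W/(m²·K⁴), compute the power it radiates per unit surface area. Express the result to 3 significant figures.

Wien's law: T = b/λ_max = 2.898×10⁻³/1.080×10⁻⁶ = 2683.33 K.
Then I = σT⁴ = 5.670×10⁻⁸×(2683.33)⁴ = 2.94×10⁶ W/m².

I ≈ 2.94×10⁶ W/m²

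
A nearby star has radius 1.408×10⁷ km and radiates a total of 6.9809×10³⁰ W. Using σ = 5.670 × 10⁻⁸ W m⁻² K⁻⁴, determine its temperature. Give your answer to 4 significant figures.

T ≈ 1.491×10⁴ K

Surface area A = 4πR² = 4π(1.408×10¹⁰ m)² = 2.49124×10²¹ m².
P = σAT⁴ ⇒ T = (P/(σA))^(1/4) = (6.9809×10³⁰/(5.670×10⁻⁸×2.49124×10²¹))^(1/4) = 1.491×10⁴ K.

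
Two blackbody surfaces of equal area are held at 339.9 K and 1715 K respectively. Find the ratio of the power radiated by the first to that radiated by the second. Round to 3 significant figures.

With equal areas, P₁/P₂ = (T₁/T₂)⁴ = (339.9/1715)⁴ = 1.54×10⁻³.

P₁/P₂ ≈ 1.54×10⁻³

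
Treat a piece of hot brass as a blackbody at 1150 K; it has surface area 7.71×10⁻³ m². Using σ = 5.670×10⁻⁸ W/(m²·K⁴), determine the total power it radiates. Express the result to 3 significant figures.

P ≈ 765 W

Area A = 7.71×10⁻³ m².
P = σAT⁴ = 5.670×10⁻⁸ × 7.71×10⁻³ × (1150)⁴ = 765 W.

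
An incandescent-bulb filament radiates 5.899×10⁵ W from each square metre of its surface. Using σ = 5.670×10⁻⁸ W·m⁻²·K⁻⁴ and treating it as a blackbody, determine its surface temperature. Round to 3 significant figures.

T ≈ 1.80×10³ K

I = σT⁴, so T = (I/σ)^(1/4) = (5.899×10⁵/(5.670×10⁻⁸))^(1/4) = 1.80×10³ K.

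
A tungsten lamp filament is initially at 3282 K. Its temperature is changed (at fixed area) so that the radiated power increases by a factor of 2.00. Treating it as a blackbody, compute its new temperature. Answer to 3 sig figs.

P ∝ T⁴, so T₂/T₁ = (P₂/P₁)^(1/4) = (2.00)^(1/4) = 1.18921.
T₂ = 3282 × 1.18921 = 3.90×10³ K.

T₂ ≈ 3.90×10³ K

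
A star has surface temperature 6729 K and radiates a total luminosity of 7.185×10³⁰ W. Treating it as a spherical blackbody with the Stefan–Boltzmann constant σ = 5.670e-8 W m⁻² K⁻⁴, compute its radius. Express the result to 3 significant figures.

L = 4πR²σT⁴ ⇒ R = √(L/(4πσT⁴)).
σT⁴ = 1.16248×10⁸ W/m², so R = √(7.185×10³⁰/(4π×1.16248×10⁸)) = 7.01×10¹⁰ m.

R ≈ 7.01×10¹⁰ m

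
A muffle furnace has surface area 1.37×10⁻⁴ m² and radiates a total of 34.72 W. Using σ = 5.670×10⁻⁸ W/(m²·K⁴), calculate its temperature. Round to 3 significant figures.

Area A = 1.37×10⁻⁴ m².
P = σAT⁴ ⇒ T = (P/(σA))^(1/4) = (34.72/(5.670×10⁻⁸×1.37×10⁻⁴))^(1/4) = 1.45×10³ K.

T ≈ 1.45×10³ K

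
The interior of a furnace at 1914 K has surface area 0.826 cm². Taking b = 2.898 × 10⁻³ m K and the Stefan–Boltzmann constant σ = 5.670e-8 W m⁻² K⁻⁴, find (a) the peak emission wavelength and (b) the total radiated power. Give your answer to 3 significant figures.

λ_max ≈ 1.51×10³ nm; P ≈ 62.9 W

(a) λ_max = b/T = 2.898×10⁻³/1914 = 1.514×10⁻⁶ m = 1.51×10³ nm.
Area A = 0.826 cm² = 8.26×10⁻⁵ m².
(b) P = σAT⁴ = 5.670×10⁻⁸×8.26×10⁻⁵×(1914)⁴ = 62.9 W.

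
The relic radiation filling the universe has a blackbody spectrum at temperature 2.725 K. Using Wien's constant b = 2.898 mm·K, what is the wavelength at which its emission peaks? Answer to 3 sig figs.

λ_max ≈ 1.06×10⁻³ m

Wien's displacement law: λ_max = b/T = (2.898×10⁻³ m·K)/(2.725 K) = 1.063×10⁻³ m.
That is 1.06×10⁻³ m, in the microwave range.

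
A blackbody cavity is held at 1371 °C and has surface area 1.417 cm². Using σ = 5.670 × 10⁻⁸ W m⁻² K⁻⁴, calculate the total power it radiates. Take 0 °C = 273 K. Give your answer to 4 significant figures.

P ≈ 58.69 W

T = 1371 °C + 273 = 1644 K.
Area A = 1.417 cm² = 1.417×10⁻⁴ m².
P = σAT⁴ = 5.670×10⁻⁸ × 1.417×10⁻⁴ × (1644)⁴ = 58.69 W.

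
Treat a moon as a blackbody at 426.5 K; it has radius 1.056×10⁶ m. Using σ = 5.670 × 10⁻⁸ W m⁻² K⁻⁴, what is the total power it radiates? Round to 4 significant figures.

Surface area A = 4πR² = 4π(1.056×10⁶ m)² = 1.40132×10¹³ m².
P = σAT⁴ = 5.670×10⁻⁸ × 1.40132×10¹³ × (426.5)⁴ = 2.629×10¹⁶ W.

P ≈ 2.629×10¹⁶ W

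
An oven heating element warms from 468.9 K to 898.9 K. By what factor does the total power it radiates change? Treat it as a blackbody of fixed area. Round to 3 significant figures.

P ∝ T⁴, so P₂/P₁ = (T₂/T₁)⁴ = (898.9/468.9)⁴ = (1.91704)⁴ = 13.5.

P₂/P₁ ≈ 13.5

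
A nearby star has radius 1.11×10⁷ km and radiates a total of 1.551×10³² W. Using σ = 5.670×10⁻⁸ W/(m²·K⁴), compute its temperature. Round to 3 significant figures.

T ≈ 3.65×10⁴ K

Surface area A = 4πR² = 4π(1.11×10¹⁰ m)² = 1.54830×10²¹ m².
P = σAT⁴ ⇒ T = (P/(σA))^(1/4) = (1.551×10³²/(5.670×10⁻⁸×1.54830×10²¹))^(1/4) = 3.65×10⁴ K.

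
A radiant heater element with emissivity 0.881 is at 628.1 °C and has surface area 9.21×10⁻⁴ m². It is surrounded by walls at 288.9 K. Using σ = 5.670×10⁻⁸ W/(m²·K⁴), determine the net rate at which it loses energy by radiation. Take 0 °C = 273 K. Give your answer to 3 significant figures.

Net loss ≈ 30.0 W

T = 628.1 °C + 273 = 901.1 K.
Area A = 9.21×10⁻⁴ m².
Net radiated power P_net = εσA(T⁴ − T₀⁴) = 0.881×5.670×10⁻⁸×9.21×10⁻⁴×(901.1⁴ − 288.9⁴).
T⁴ − T₀⁴ = 6.59313×10¹¹ − 6.96611×10⁹ = 6.52347×10¹¹ K⁴, so P_net = 30.0 W.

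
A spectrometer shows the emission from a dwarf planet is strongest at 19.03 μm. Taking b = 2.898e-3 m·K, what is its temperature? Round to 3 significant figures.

T ≈ 152 K

Wien's law gives T = b/λ_max = (2.898×10⁻³ m·K)/(1.903×10⁻⁵ m) = 152 K.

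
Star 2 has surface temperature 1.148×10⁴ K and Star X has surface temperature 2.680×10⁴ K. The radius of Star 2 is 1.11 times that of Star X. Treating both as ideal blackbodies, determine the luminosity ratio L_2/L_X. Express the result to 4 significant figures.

L_2/L_X ≈ 0.04148

L ∝ R²T⁴, so L_2/L_X = (R_2/R_X)²(T_2/T_X)⁴ = (1.11)² × (1.148×10⁴/2.680×10⁴)⁴ = 1.2321 × 0.0336689 = 0.04148.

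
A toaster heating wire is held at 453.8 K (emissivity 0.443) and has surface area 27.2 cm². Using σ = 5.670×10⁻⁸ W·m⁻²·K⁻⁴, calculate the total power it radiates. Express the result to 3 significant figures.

Area A = 27.2 cm² = 2.72×10⁻³ m².
P = εσAT⁴ = 0.443 × 5.670×10⁻⁸ × 2.72×10⁻³ × (453.8)⁴ = 2.90 W.

P ≈ 2.90 W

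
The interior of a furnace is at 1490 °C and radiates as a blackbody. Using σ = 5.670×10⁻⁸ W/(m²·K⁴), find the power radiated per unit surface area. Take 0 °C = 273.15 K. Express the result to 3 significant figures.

I ≈ 5.48×10⁵ W/m²

T = 1490 °C + 273.15 = 1763.15 K.
Stefan–Boltzmann: I = σT⁴ = 5.670×10⁻⁸ × (1763.15)⁴ = 5.48×10⁵ W/m².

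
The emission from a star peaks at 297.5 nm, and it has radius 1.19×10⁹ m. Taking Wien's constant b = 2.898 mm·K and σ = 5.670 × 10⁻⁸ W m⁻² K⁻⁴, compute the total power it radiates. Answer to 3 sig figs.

Wien's law: T = b/λ_max = 2.898×10⁻³/2.975×10⁻⁷ = 9741.18 K.
Surface area A = 4πR² = 4π(1.19×10⁹ m)² = 1.77952×10¹⁹ m².
Then P = σAT⁴ = 5.670×10⁻⁸×1.77952×10¹⁹×(9741.18)⁴ = 9.09×10²⁷ W.

P ≈ 9.09×10²⁷ W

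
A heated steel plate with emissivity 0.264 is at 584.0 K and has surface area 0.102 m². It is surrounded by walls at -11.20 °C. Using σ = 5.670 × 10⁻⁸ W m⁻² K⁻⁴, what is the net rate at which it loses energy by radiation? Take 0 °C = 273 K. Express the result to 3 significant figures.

Surroundings: T = -11.20 °C + 273 = 261.80 K.
Area A = 0.102 m².
Net radiated power P_net = εσA(T⁴ − T₀⁴) = 0.264×5.670×10⁻⁸×0.102×(584.0⁴ − 261.80⁴).
T⁴ − T₀⁴ = 1.16319×10¹¹ − 4.69763×10⁹ = 1.11621×10¹¹ K⁴, so P_net = 170 W.

Net loss ≈ 170 W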